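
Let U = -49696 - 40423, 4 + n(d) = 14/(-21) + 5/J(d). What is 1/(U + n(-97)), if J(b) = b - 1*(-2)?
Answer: -57/5137052 ≈ -1.1096e-5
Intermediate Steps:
J(b) = 2 + b (J(b) = b + 2 = 2 + b)
n(d) = -14/3 + 5/(2 + d) (n(d) = -4 + (14/(-21) + 5/(2 + d)) = -4 + (14*(-1/21) + 5/(2 + d)) = -4 + (-⅔ + 5/(2 + d)) = -14/3 + 5/(2 + d))
U = -90119
1/(U + n(-97)) = 1/(-90119 + (-13 - 14*(-97))/(3*(2 - 97))) = 1/(-90119 + (⅓)*(-13 + 1358)/(-95)) = 1/(-90119 + (⅓)*(-1/95)*1345) = 1/(-90119 - 269/57) = 1/(-5137052/57) = -57/5137052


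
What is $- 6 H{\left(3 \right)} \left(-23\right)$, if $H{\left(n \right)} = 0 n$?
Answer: $0$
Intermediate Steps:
$H{\left(n \right)} = 0$
$- 6 H{\left(3 \right)} \left(-23\right) = \left(-6\right) 0 \left(-23\right) = 0 \left(-23\right) = 0$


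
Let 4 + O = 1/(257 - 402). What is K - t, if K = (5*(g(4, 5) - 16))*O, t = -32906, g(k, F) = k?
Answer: 961246/29 ≈ 33146.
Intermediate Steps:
O = -581/145 (O = -4 + 1/(257 - 402) = -4 + 1/(-145) = -4 - 1/145 = -581/145 ≈ -4.0069)
K = 6972/29 (K = (5*(4 - 16))*(-581/145) = (5*(-12))*(-581/145) = -60*(-581/145) = 6972/29 ≈ 240.41)
K - t = 6972/29 - 1*(-32906) = 6972/29 + 32906 = 961246/29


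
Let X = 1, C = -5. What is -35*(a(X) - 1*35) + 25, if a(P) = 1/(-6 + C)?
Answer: 13785/11 ≈ 1253.2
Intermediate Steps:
a(P) = -1/11 (a(P) = 1/(-6 - 5) = 1/(-11) = -1/11)
-35*(a(X) - 1*35) + 25 = -35*(-1/11 - 1*35) + 25 = -35*(-1/11 - 35) + 25 = -35*(-386/11) + 25 = 13510/11 + 25 = 13785/11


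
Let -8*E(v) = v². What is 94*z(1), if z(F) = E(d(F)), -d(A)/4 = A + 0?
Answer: -188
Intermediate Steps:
d(A) = -4*A (d(A) = -4*(A + 0) = -4*A)
E(v) = -v²/8
z(F) = -2*F² (z(F) = -16*F²/8 = -2*F²)
94*z(1) = 94*(-2*1²) = 94*(-2*1) = 94*(-2) = -188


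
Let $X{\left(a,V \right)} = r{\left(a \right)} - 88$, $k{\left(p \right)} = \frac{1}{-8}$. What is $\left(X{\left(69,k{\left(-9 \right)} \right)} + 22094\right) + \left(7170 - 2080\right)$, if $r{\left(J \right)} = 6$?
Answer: $27102$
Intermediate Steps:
$k{\left(p \right)} = - \frac{1}{8}$
$X{\left(a,V \right)} = -82$ ($X{\left(a,V \right)} = 6 - 88 = -82$)
$\left(X{\left(69,k{\left(-9 \right)} \right)} + 22094\right) + \left(7170 - 2080\right) = \left(-82 + 22094\right) + \left(7170 - 2080\right) = 22012 + \left(7170 - 2080\right) = 22012 + 5090 = 27102$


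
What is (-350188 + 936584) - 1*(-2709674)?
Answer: 3296070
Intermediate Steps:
(-350188 + 936584) - 1*(-2709674) = 586396 + 2709674 = 3296070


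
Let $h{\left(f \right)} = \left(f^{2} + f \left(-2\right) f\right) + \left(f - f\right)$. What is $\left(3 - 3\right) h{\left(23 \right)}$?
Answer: $0$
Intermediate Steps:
$h{\left(f \right)} = - f^{2}$ ($h{\left(f \right)} = \left(f^{2} + - 2 f f\right) + 0 = \left(f^{2} - 2 f^{2}\right) + 0 = - f^{2} + 0 = - f^{2}$)
$\left(3 - 3\right) h{\left(23 \right)} = \left(3 - 3\right) \left(- 23^{2}\right) = 0 \left(\left(-1\right) 529\right) = 0 \left(-529\right) = 0$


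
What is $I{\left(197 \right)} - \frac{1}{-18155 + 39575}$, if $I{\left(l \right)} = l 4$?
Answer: $\frac{16878959}{21420} \approx 788.0$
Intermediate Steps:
$I{\left(l \right)} = 4 l$
$I{\left(197 \right)} - \frac{1}{-18155 + 39575} = 4 \cdot 197 - \frac{1}{-18155 + 39575} = 788 - \frac{1}{21420} = \frac{16878959}{21420}$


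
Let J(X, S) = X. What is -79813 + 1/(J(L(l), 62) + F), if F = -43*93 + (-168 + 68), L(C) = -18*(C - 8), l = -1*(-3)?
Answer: -319970318/4009 ≈ -79813.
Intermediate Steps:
l = 3
L(C) = 144 - 18*C (L(C) = -18*(-8 + C) = 144 - 18*C)
F = -4099 (F = -3999 - 100 = -4099)
-79813 + 1/(J(L(l), 62) + F) = -79813 + 1/((144 - 18*3) - 4099) = -79813 + 1/((144 - 54) - 4099) = -79813 + 1/(90 - 4099) = -79813 + 1/(-4009) = -79813 - 1/4009 = -319970318/4009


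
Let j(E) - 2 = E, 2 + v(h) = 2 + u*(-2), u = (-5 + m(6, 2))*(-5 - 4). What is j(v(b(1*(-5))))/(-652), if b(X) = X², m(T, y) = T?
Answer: -5/163 ≈ -0.030675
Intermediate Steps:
u = -9 (u = (-5 + 6)*(-5 - 4) = 1*(-9) = -9)
v(h) = 18 (v(h) = -2 + (2 - 9*(-2)) = -2 + (2 + 18) = -2 + 20 = 18)
j(E) = 2 + E
j(v(b(1*(-5))))/(-652) = (2 + 18)/(-652) = 20*(-1/652) = -5/163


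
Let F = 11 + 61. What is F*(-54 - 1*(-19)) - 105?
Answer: -2625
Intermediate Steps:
F = 72
F*(-54 - 1*(-19)) - 105 = 72*(-54 - 1*(-19)) - 105 = 72*(-54 + 19) - 105 = 72*(-35) - 105 = -2520 - 105 = -2625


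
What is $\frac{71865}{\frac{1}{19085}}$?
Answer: $1371543525$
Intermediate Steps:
$\frac{71865}{\frac{1}{19085}} = 71865 \frac{1}{\frac{1}{19085}} = 71865 \cdot 19085 = 1371543525$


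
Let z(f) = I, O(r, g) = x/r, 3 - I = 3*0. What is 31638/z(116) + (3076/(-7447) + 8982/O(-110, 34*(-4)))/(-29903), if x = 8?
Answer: 4698767176359/445375282 ≈ 10550.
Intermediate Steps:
I = 3 (I = 3 - 3*0 = 3 - 1*0 = 3 + 0 = 3)
O(r, g) = 8/r
z(f) = 3
31638/z(116) + (3076/(-7447) + 8982/O(-110, 34*(-4)))/(-29903) = 31638/3 + (3076/(-7447) + 8982/((8/(-110))))/(-29903) = 31638*(1/3) + (3076*(-1/7447) + 8982/((8*(-1/110))))*(-1/29903) = 10546 + (-3076/7447 + 8982/(-4/55))*(-1/29903) = 10546 + (-3076/7447 + 8982*(-55/4))*(-1/29903) = 10546 + (-3076/7447 - 247005/2)*(-1/29903) = 10546 - 1839452387/14894*(-1/29903) = 10546 + 1839452387/445375282 = 4698767176359/445375282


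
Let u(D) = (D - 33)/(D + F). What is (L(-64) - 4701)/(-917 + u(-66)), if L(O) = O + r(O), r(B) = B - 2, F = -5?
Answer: 343001/65008 ≈ 5.2763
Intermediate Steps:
u(D) = (-33 + D)/(-5 + D) (u(D) = (D - 33)/(D - 5) = (-33 + D)/(-5 + D))
r(B) = -2 + B
L(O) = -2 + 2*O (L(O) = O + (-2 + O) = -2 + 2*O)
(L(-64) - 4701)/(-917 + u(-66)) = ((-2 + 2*(-64)) - 4701)/(-917 + (-33 - 66)/(-5 - 66)) = ((-2 - 128) - 4701)/(-917 - 99/(-71)) = (-130 - 4701)/(-917 - 1/71*(-99)) = -4831/(-917 + 99/71) = -4831/(-65008/71) = -4831*(-71/65008) = 343001/65008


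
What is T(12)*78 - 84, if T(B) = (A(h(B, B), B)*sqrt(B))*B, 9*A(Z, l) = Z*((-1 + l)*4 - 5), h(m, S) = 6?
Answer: -84 + 48672*sqrt(3) ≈ 84218.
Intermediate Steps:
A(Z, l) = Z*(-9 + 4*l)/9 (A(Z, l) = (Z*((-1 + l)*4 - 5))/9 = (Z*((-4 + 4*l) - 5))/9 = (Z*(-9 + 4*l))/9 = Z*(-9 + 4*l)/9)
T(B) = B**(3/2)*(-6 + 8*B/3) (T(B) = (((1/9)*6*(-9 + 4*B))*sqrt(B))*B = ((-6 + 8*B/3)*sqrt(B))*B = (sqrt(B)*(-6 + 8*B/3))*B = B**(3/2)*(-6 + 8*B/3))
T(12)*78 - 84 = (12**(3/2)*(-6 + (8/3)*12))*78 - 84 = ((24*sqrt(3))*(-6 + 32))*78 - 84 = ((24*sqrt(3))*26)*78 - 84 = (624*sqrt(3))*78 - 84 = 48672*sqrt(3) - 84 = -84 + 48672*sqrt(3)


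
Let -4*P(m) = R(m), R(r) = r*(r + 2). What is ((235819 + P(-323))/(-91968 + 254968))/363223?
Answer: 839593/236821396000 ≈ 3.5453e-6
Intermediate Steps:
R(r) = r*(2 + r)
P(m) = -m*(2 + m)/4
((235819 + P(-323))/(-91968 + 254968))/363223 = ((235819 - 1/4*(-323)*(2 - 323))/(-91968 + 254968))/363223 = ((235819 - 1/4*(-323)*(-321))/163000)*(1/363223) = ((235819 - 103683/4)*(1/163000))*(1/363223) = ((839593/4)*(1/163000))*(1/363223) = (839593/652000)*(1/363223) = 839593/236821396000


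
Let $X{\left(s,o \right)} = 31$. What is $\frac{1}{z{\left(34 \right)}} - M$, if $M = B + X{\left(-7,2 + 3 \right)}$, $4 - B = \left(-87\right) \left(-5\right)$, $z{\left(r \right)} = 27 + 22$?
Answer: $\frac{19601}{49} \approx 400.02$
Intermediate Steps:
$z{\left(r \right)} = 49$
$B = -431$ ($B = 4 - \left(-87\right) \left(-5\right) = 4 - 435 = -431$)
$M = -400$ ($M = -431 + 31 = -400$)
$\frac{1}{z{\left(34 \right)}} - M = \frac{1}{49} - -400 = \frac{1}{49} + 400 = \frac{19601}{49}$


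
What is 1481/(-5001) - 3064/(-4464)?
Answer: 362995/930186 ≈ 0.39024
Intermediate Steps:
1481/(-5001) - 3064/(-4464) = 1481*(-1/5001) - 3064*(-1/4464) = -1481/5001 + 383/558 = 362995/930186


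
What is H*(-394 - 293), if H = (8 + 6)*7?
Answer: -67326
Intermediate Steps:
H = 98 (H = 14*7 = 98)
H*(-394 - 293) = 98*(-394 - 293) = 98*(-687) = -67326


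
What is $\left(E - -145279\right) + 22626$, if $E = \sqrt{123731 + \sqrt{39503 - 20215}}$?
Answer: $167905 + \sqrt{123731 + 2 \sqrt{4822}} \approx 1.6826 \cdot 10^{5}$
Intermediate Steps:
$E = \sqrt{123731 + 2 \sqrt{4822}}$ ($E = \sqrt{123731 + \sqrt{19288}} = \sqrt{123731 + 2 \sqrt{4822}} \approx 351.95$)
$\left(E - -145279\right) + 22626 = \left(\sqrt{123731 + 2 \sqrt{4822}} - -145279\right) + 22626 = \left(\sqrt{123731 + 2 \sqrt{4822}} + 145279\right) + 22626 = \left(145279 + \sqrt{123731 + 2 \sqrt{4822}}\right) + 22626 = 167905 + \sqrt{123731 + 2 \sqrt{4822}}$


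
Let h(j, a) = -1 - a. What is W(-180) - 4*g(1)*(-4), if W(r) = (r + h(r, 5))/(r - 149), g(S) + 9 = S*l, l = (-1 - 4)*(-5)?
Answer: 84410/329 ≈ 256.57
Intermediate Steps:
l = 25 (l = -5*(-5) = 25)
g(S) = -9 + 25*S (g(S) = -9 + S*25 = -9 + 25*S)
W(r) = (-6 + r)/(-149 + r) (W(r) = (r + (-1 - 1*5))/(r - 149) = (r + (-1 - 5))/(-149 + r) = (r - 6)/(-149 + r) = (-6 + r)/(-149 + r))
W(-180) - 4*g(1)*(-4) = (-6 - 180)/(-149 - 180) - 4*(-9 + 25*1)*(-4) = -186/(-329) - 4*(-9 + 25)*(-4) = -1/329*(-186) - 4*16*(-4) = 186/329 - 64*(-4) = 186/329 - 1*(-256) = 186/329 + 256 = 84410/329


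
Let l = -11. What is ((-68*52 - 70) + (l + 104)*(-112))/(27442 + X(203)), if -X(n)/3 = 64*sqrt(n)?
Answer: -96197931/186394993 - 673056*sqrt(203)/186394993 ≈ -0.56754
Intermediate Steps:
X(n) = -192*sqrt(n)
((-68*52 - 70) + (l + 104)*(-112))/(27442 + X(203)) = ((-68*52 - 70) + (-11 + 104)*(-112))/(27442 - 192*sqrt(203)) = ((-3536 - 70) + 93*(-112))/(27442 - 192*sqrt(203)) = (-3606 - 10416)/(27442 - 192*sqrt(203)) = -14022/(27442 - 192*sqrt(203))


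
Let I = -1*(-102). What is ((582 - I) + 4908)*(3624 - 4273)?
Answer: -3496812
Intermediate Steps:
I = 102
((582 - I) + 4908)*(3624 - 4273) = ((582 - 1*102) + 4908)*(3624 - 4273) = ((582 - 102) + 4908)*(-649) = (480 + 4908)*(-649) = 5388*(-649) = -3496812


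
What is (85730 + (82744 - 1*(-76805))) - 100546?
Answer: 144733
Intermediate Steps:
(85730 + (82744 - 1*(-76805))) - 100546 = (85730 + (82744 + 76805)) - 100546 = (85730 + 159549) - 100546 = 245279 - 100546 = 144733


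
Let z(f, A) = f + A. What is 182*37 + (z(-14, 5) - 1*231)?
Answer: 6494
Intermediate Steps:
z(f, A) = A + f
182*37 + (z(-14, 5) - 1*231) = 182*37 + ((5 - 14) - 1*231) = 6734 + (-9 - 231) = 6734 - 240 = 6494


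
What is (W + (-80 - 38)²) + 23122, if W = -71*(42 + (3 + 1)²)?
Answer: 32928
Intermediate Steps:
W = -4118 (W = -71*(42 + 4²) = -71*(42 + 16) = -71*58 = -4118)
(W + (-80 - 38)²) + 23122 = (-4118 + (-80 - 38)²) + 23122 = (-4118 + (-118)²) + 23122 = (-4118 + 13924) + 23122 = 9806 + 23122 = 32928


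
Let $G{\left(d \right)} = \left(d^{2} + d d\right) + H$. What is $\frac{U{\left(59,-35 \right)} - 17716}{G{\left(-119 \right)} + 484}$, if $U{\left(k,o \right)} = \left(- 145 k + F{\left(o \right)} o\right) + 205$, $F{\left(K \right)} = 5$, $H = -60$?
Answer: $- \frac{8747}{9582} \approx -0.91286$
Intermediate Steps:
$G{\left(d \right)} = -60 + 2 d^{2}$ ($G{\left(d \right)} = \left(d^{2} + d d\right) - 60 = \left(d^{2} + d^{2}\right) - 60 = 2 d^{2} - 60 = -60 + 2 d^{2}$)
$U{\left(k,o \right)} = 205 - 145 k + 5 o$ ($U{\left(k,o \right)} = \left(- 145 k + 5 o\right) + 205 = 205 - 145 k + 5 o$)
$\frac{U{\left(59,-35 \right)} - 17716}{G{\left(-119 \right)} + 484} = \frac{\left(205 - 8555 + 5 \left(-35\right)\right) - 17716}{\left(-60 + 2 \left(-119\right)^{2}\right) + 484} = \frac{\left(205 - 8555 - 175\right) - 17716}{\left(-60 + 2 \cdot 14161\right) + 484} = \frac{-8525 - 17716}{\left(-60 + 28322\right) + 484} = - \frac{26241}{28262 + 484} = - \frac{26241}{28746} = \left(-26241\right) \frac{1}{28746} = - \frac{8747}{9582}$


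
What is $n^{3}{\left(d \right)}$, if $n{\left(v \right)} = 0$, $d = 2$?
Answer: $0$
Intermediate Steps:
$n^{3}{\left(d \right)} = 0^{3} = 0$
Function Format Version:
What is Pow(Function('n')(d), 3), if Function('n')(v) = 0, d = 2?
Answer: 0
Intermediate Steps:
Pow(Function('n')(d), 3) = Pow(0, 3) = 0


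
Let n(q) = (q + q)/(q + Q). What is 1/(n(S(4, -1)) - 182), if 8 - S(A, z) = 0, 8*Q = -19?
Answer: -45/8062 ≈ -0.0055817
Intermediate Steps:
Q = -19/8 (Q = (⅛)*(-19) = -19/8 ≈ -2.3750)
S(A, z) = 8 (S(A, z) = 8 - 1*0 = 8 + 0 = 8)
n(q) = 2*q/(-19/8 + q) (n(q) = (q + q)/(q - 19/8) = (2*q)/(-19/8 + q) = 2*q/(-19/8 + q))
1/(n(S(4, -1)) - 182) = 1/(16*8/(-19 + 8*8) - 182) = 1/(16*8/(-19 + 64) - 182) = 1/(16*8/45 - 182) = 1/(16*8*(1/45) - 182) = 1/(128/45 - 182) = 1/(-8062/45) = -45/8062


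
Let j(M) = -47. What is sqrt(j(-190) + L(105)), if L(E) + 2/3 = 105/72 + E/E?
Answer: I*sqrt(6510)/12 ≈ 6.7237*I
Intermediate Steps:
L(E) = 43/24 (L(E) = -2/3 + (105/72 + E/E) = -2/3 + (105*(1/72) + 1) = -2/3 + (35/24 + 1) = -2/3 + 59/24 = 43/24)
sqrt(j(-190) + L(105)) = sqrt(-47 + 43/24) = sqrt(-1085/24) = I*sqrt(6510)/12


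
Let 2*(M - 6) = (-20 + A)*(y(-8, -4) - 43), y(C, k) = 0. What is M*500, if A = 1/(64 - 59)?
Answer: 215850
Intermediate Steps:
A = 1/5 ≈ 0.20000
M = 4317/10 (M = 6 + ((-20 + 1/5)*(0 - 43))/2 = 6 + (-99/5*(-43))/2 = 6 + (1/2)*(4257/5) = 6 + 4257/10 = 4317/10 ≈ 431.70)
M*500 = (4317/10)*500 = 215850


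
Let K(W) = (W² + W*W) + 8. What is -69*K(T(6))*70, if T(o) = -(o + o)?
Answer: -1429680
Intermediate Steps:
T(o) = -2*o
K(W) = 8 + 2*W² (K(W) = (W² + W²) + 8 = 2*W² + 8 = 8 + 2*W²)
-69*K(T(6))*70 = -69*(8 + 2*(-2*6)²)*70 = -69*(8 + 2*(-12)²)*70 = -69*(8 + 2*144)*70 = -69*(8 + 288)*70 = -69*296*70 = -20424*70 = -1429680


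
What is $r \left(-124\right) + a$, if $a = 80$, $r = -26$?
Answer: $3304$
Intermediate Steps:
$r \left(-124\right) + a = \left(-26\right) \left(-124\right) + 80 = 3224 + 80 = 3304$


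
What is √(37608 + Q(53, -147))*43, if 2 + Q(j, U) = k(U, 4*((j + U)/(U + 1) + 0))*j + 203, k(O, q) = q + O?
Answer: 43*√160693294/73 ≈ 7467.0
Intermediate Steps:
k(O, q) = O + q
Q(j, U) = 201 + j*(U + 4*(U + j)/(1 + U)) (Q(j, U) = -2 + ((U + 4*((j + U)/(U + 1) + 0))*j + 203) = -2 + ((U + 4*((U + j)/(1 + U) + 0))*j + 203) = -2 + ((U + 4*((U + j)/(1 + U)))*j + 203) = -2 + ((U + 4*(U + j)/(1 + U))*j + 203) = -2 + (j*(U + 4*(U + j)/(1 + U)) + 203) = -2 + (203 + j*(U + 4*(U + j)/(1 + U))) = 201 + j*(U + 4*(U + j)/(1 + U)))
√(37608 + Q(53, -147))*43 = √(37608 + (201 + 201*(-147) + 53*(4*(-147) + 4*53 - 147*(1 - 147)))/(1 - 147))*43 = √(37608 + (201 - 29547 + 53*(-588 + 212 - 147*(-146)))/(-146))*43 = √(37608 - (201 - 29547 + 53*(-588 + 212 + 21462))/146)*43 = √(37608 - (201 - 29547 + 53*21086)/146)*43 = √(37608 - (201 - 29547 + 1117558)/146)*43 = √(37608 - 1/146*1088212)*43 = √(37608 - 544106/73)*43 = √(2201278/73)*43 = (√160693294/73)*43 = 43*√160693294/73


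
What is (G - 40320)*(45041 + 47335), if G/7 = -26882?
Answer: -21107361744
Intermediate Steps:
G = -188174 (G = 7*(-26882) = -188174)
(G - 40320)*(45041 + 47335) = (-188174 - 40320)*(45041 + 47335) = -228494*92376 = -21107361744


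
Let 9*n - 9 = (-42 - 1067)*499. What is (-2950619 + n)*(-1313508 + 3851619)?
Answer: -22935177269261/3 ≈ -7.6451e+12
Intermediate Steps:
n = -553382/9 (n = 1 + ((-42 - 1067)*499)/9 = 1 + (-1109*499)/9 = 1 + (1/9)*(-553391) = 1 - 553391/9 = -553382/9 ≈ -61487.)
(-2950619 + n)*(-1313508 + 3851619) = (-2950619 - 553382/9)*(-1313508 + 3851619) = -27108953/9*2538111 = -22935177269261/3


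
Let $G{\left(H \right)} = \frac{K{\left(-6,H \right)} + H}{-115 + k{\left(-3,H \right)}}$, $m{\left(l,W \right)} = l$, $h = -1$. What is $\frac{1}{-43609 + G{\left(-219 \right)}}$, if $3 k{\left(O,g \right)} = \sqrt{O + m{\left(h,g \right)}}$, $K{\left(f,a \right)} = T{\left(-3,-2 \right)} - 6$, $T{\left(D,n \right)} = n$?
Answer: $- \frac{1297625179}{56585575117825} - \frac{681 i}{113171150235650} \approx -2.2932 \cdot 10^{-5} - 6.0174 \cdot 10^{-12} i$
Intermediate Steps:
$K{\left(f,a \right)} = -8$ ($K{\left(f,a \right)} = -2 - 6 = -8$)
$k{\left(O,g \right)} = \frac{\sqrt{-1 + O}}{3}$ ($k{\left(O,g \right)} = \frac{\sqrt{O - 1}}{3} = \frac{\sqrt{-1 + O}}{3}$)
$G{\left(H \right)} = \frac{9 \left(-115 - \frac{2 i}{3}\right) \left(-8 + H\right)}{119029}$ ($G{\left(H \right)} = \frac{-8 + H}{-115 + \frac{\sqrt{-1 - 3}}{3}} = \frac{-8 + H}{-115 + \frac{\sqrt{-4}}{3}} = \frac{-8 + H}{-115 + \frac{2 i}{3}} = \left(-8 + H\right) \frac{9 \left(-115 - \frac{2 i}{3}\right)}{119029} = \frac{9 \left(-115 - \frac{2 i}{3}\right) \left(-8 + H\right)}{119029}$)
$\frac{1}{-43609 + G{\left(-219 \right)}} = \frac{1}{-43609 - \frac{3 \left(-8 - 219\right) \left(345 + 2 i\right)}{119029}} = \frac{1}{-43609 - - \frac{681 \left(345 + 2 i\right)}{119029}} = \frac{1}{-43609 + \left(\frac{234945}{119029} + \frac{1362 i}{119029}\right)} = \frac{1}{- \frac{5190500716}{119029} + \frac{1362 i}{119029}} = \frac{119029 \left(- \frac{5190500716}{119029} - \frac{1362 i}{119029}\right)}{226342300471300}$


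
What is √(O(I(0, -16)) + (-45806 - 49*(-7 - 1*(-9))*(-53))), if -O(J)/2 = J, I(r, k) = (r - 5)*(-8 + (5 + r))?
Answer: I*√40642 ≈ 201.6*I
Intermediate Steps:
I(r, k) = (-5 + r)*(-3 + r)
O(J) = -2*J
√(O(I(0, -16)) + (-45806 - 49*(-7 - 1*(-9))*(-53))) = √(-2*(15 + 0² - 8*0) + (-45806 - 49*(-7 - 1*(-9))*(-53))) = √(-2*(15 + 0 + 0) + (-45806 - 49*(-7 + 9)*(-53))) = √(-2*15 + (-45806 - 49*2*(-53))) = √(-30 + (-45806 - 98*(-53))) = √(-30 + (-45806 + 5194)) = √(-30 - 40612) = √(-40642) = I*√40642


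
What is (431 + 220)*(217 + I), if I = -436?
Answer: -142569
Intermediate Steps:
(431 + 220)*(217 + I) = (431 + 220)*(217 - 436) = 651*(-219) = -142569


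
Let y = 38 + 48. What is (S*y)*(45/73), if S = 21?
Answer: 81270/73 ≈ 1113.3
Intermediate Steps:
y = 86
(S*y)*(45/73) = (21*86)*(45/73) = 1806*(45*(1/73)) = 1806*(45/73) = 81270/73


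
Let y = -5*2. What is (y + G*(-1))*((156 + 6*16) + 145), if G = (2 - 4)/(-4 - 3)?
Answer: -28584/7 ≈ -4083.4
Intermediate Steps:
y = -10
G = 2/7 (G = -2/(-7) = -2*(-1/7) = 2/7 ≈ 0.28571)
(y + G*(-1))*((156 + 6*16) + 145) = (-10 + (2/7)*(-1))*((156 + 6*16) + 145) = (-10 - 2/7)*((156 + 96) + 145) = -72*(252 + 145)/7 = -72/7*397 = -28584/7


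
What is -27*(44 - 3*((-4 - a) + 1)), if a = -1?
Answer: -1350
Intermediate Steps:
-27*(44 - 3*((-4 - a) + 1)) = -27*(44 - 3*((-4 - 1*(-1)) + 1)) = -27*(44 - 3*((-4 + 1) + 1)) = -27*(44 - 3*(-3 + 1)) = -27*(44 - 3*(-2)) = -27*(44 + 6) = -27*50 = -1350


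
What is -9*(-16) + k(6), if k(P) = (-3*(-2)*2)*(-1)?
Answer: 132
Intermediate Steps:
k(P) = -12 (k(P) = (6*2)*(-1) = 12*(-1) = -12)
-9*(-16) + k(6) = -9*(-16) - 12 = 144 - 12 = 132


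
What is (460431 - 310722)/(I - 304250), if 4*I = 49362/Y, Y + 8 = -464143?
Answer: -348308682/707859419 ≈ -0.49206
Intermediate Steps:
Y = -464151 (Y = -8 - 464143 = -464151)
I = -433/16286 (I = (49362/(-464151))/4 = (49362*(-1/464151))/4 = (¼)*(-866/8143) = -433/16286 ≈ -0.026587)
(460431 - 310722)/(I - 304250) = (460431 - 310722)/(-433/16286 - 304250) = 149709/(-4955015933/16286) = 149709*(-16286/4955015933) = -348308682/707859419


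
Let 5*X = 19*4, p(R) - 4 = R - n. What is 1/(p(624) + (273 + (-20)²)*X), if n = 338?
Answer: 5/52598 ≈ 9.5061e-5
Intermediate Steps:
p(R) = -334 + R (p(R) = 4 + (R - 1*338) = 4 + (R - 338) = 4 + (-338 + R) = -334 + R)
X = 76/5 (X = (19*4)/5 = (⅕)*76 = 76/5 ≈ 15.200)
1/(p(624) + (273 + (-20)²)*X) = 1/((-334 + 624) + (273 + (-20)²)*(76/5)) = 1/(290 + (273 + 400)*(76/5)) = 1/(290 + 673*(76/5)) = 1/(290 + 51148/5) = 1/(52598/5) = 5/52598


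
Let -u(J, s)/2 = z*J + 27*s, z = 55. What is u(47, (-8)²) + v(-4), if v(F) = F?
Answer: -8630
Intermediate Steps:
u(J, s) = -110*J - 54*s (u(J, s) = -2*(55*J + 27*s) = -2*(27*s + 55*J) = -110*J - 54*s)
u(47, (-8)²) + v(-4) = (-110*47 - 54*(-8)²) - 4 = (-5170 - 54*64) - 4 = (-5170 - 3456) - 4 = -8626 - 4 = -8630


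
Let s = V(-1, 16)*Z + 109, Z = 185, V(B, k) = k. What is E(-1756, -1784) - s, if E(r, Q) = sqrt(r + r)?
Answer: -3069 + 2*I*sqrt(878) ≈ -3069.0 + 59.262*I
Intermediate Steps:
E(r, Q) = sqrt(2)*sqrt(r) (E(r, Q) = sqrt(2*r) = sqrt(2)*sqrt(r))
s = 3069 (s = 16*185 + 109 = 2960 + 109 = 3069)
E(-1756, -1784) - s = sqrt(2)*sqrt(-1756) - 1*3069 = sqrt(2)*(2*I*sqrt(439)) - 3069 = 2*I*sqrt(878) - 3069 = -3069 + 2*I*sqrt(878)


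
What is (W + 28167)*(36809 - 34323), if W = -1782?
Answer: 65593110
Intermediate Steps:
(W + 28167)*(36809 - 34323) = (-1782 + 28167)*(36809 - 34323) = 26385*2486 = 65593110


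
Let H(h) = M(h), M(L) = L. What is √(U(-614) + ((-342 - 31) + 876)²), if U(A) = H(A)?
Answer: √252395 ≈ 502.39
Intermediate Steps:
H(h) = h
U(A) = A
√(U(-614) + ((-342 - 31) + 876)²) = √(-614 + ((-342 - 31) + 876)²) = √(-614 + (-373 + 876)²) = √(-614 + 503²) = √(-614 + 253009) = √252395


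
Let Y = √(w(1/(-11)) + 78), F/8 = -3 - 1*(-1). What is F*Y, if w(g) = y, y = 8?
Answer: -16*√86 ≈ -148.38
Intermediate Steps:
w(g) = 8
F = -16 (F = 8*(-3 - 1*(-1)) = 8*(-3 + 1) = 8*(-2) = -16)
Y = √86 (Y = √(8 + 78) = √86 ≈ 9.2736)
F*Y = -16*√86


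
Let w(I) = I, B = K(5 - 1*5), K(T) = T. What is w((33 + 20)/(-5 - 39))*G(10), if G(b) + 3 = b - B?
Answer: -371/44 ≈ -8.4318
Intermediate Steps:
B = 0 (B = 5 - 1*5 = 5 - 5 = 0)
G(b) = -3 + b (G(b) = -3 + (b - 1*0) = -3 + (b + 0) = -3 + b)
w((33 + 20)/(-5 - 39))*G(10) = ((33 + 20)/(-5 - 39))*(-3 + 10) = (53/(-44))*7 = (53*(-1/44))*7 = -53/44*7 = -371/44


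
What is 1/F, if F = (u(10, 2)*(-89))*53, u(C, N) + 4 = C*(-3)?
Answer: 1/160378 ≈ 6.2353e-6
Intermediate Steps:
u(C, N) = -4 - 3*C (u(C, N) = -4 + C*(-3) = -4 - 3*C)
F = 160378 (F = ((-4 - 3*10)*(-89))*53 = ((-4 - 30)*(-89))*53 = -34*(-89)*53 = 3026*53 = 160378)
1/F = 1/160378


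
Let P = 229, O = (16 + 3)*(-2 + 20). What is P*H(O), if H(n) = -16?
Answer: -3664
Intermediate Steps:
O = 342 (O = 19*18 = 342)
P*H(O) = 229*(-16) = -3664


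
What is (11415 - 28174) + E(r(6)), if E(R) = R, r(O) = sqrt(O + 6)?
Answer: -16759 + 2*sqrt(3) ≈ -16756.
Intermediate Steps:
r(O) = sqrt(6 + O)
(11415 - 28174) + E(r(6)) = (11415 - 28174) + sqrt(6 + 6) = -16759 + sqrt(12) = -16759 + 2*sqrt(3)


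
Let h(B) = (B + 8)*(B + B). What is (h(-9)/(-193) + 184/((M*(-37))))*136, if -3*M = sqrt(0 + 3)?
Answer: -2448/193 + 25024*sqrt(3)/37 ≈ 1158.7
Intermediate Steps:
M = -sqrt(3)/3 (M = -sqrt(0 + 3)/3 = -sqrt(3)/3 ≈ -0.57735)
h(B) = 2*B*(8 + B) (h(B) = (8 + B)*(2*B) = 2*B*(8 + B))
(h(-9)/(-193) + 184/((M*(-37))))*136 = ((2*(-9)*(8 - 9))/(-193) + 184/((-sqrt(3)/3*(-37))))*136 = ((2*(-9)*(-1))*(-1/193) + 184/((37*sqrt(3)/3)))*136 = (18*(-1/193) + 184*(sqrt(3)/37))*136 = (-18/193 + 184*sqrt(3)/37)*136 = -2448/193 + 25024*sqrt(3)/37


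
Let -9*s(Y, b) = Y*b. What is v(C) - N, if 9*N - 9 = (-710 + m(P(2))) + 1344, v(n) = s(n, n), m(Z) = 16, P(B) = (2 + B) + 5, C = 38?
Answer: -701/3 ≈ -233.67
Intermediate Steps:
s(Y, b) = -Y*b/9
P(B) = 7 + B
v(n) = -n**2/9 (v(n) = -n*n/9 = -n**2/9)
N = 659/9 (N = 1 + ((-710 + 16) + 1344)/9 = 1 + (-694 + 1344)/9 = 1 + (1/9)*650 = 1 + 650/9 = 659/9 ≈ 73.222)
v(C) - N = -1/9*38**2 - 1*659/9 = -1/9*1444 - 659/9 = -1444/9 - 659/9 = -701/3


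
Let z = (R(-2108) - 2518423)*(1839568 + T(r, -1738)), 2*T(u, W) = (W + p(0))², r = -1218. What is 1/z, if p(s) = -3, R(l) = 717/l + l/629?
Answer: -155992/1318069191920775693 ≈ -1.1835e-13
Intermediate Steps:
R(l) = 717/l + l/629 (R(l) = 717/l + l*(1/629) = 717/l + l/629)
T(u, W) = (-3 + W)²/2 (T(u, W) = (W - 3)²/2 = (-3 + W)²/2)
z = -1318069191920775693/155992 (z = ((717/(-2108) + (1/629)*(-2108)) - 2518423)*(1839568 + (-3 - 1738)²/2) = ((717*(-1/2108) - 124/37) - 2518423)*(1839568 + (½)*(-1741)²) = ((-717/2108 - 124/37) - 2518423)*(1839568 + (½)*3031081) = (-287921/77996 - 2518423)*(1839568 + 3031081/2) = -196427208229/77996*6710217/2 = -1318069191920775693/155992 ≈ -8.4496e+12)
1/z = 1/(-1318069191920775693/155992) = -155992/1318069191920775693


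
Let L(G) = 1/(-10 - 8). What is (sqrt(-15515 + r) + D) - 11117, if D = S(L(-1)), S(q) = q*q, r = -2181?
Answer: -3601907/324 + 4*I*sqrt(1106) ≈ -11117.0 + 133.03*I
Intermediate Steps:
L(G) = -1/18 (L(G) = 1/(-18) = -1/18)
S(q) = q**2
D = 1/324 (D = (-1/18)**2 = 1/324 ≈ 0.0030864)
(sqrt(-15515 + r) + D) - 11117 = (sqrt(-15515 - 2181) + 1/324) - 11117 = (sqrt(-17696) + 1/324) - 11117 = (4*I*sqrt(1106) + 1/324) - 11117 = (1/324 + 4*I*sqrt(1106)) - 11117 = -3601907/324 + 4*I*sqrt(1106)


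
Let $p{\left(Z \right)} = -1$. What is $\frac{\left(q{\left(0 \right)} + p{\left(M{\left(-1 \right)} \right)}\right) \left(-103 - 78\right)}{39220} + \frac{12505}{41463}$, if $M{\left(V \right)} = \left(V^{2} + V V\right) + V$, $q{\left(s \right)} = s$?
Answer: $\frac{497950903}{1626178860} \approx 0.30621$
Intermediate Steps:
$M{\left(V \right)} = V + 2 V^{2}$ ($M{\left(V \right)} = \left(V^{2} + V^{2}\right) + V = 2 V^{2} + V = V + 2 V^{2}$)
$\frac{\left(q{\left(0 \right)} + p{\left(M{\left(-1 \right)} \right)}\right) \left(-103 - 78\right)}{39220} + \frac{12505}{41463} = \frac{\left(0 - 1\right) \left(-103 - 78\right)}{39220} + \frac{12505}{41463} = \left(-1\right) \left(-181\right) \frac{1}{39220} + 12505 \cdot \frac{1}{41463} = 181 \cdot \frac{1}{39220} + \frac{12505}{41463} = \frac{181}{39220} + \frac{12505}{41463} = \frac{497950903}{1626178860}$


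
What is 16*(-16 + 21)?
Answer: 80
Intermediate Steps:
16*(-16 + 21) = 16*5 = 80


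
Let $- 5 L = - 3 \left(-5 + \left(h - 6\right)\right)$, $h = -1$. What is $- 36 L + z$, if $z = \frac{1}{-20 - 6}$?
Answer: $\frac{33691}{130} \approx 259.16$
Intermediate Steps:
$z = - \frac{1}{26}$ ($z = \frac{1}{-26} = - \frac{1}{26} \approx -0.038462$)
$L = - \frac{36}{5}$ ($L = - \frac{\left(-3\right) \left(-5 - 7\right)}{5} = - \frac{\left(-3\right) \left(-12\right)}{5} = \left(- \frac{1}{5}\right) 36 = - \frac{36}{5} \approx -7.2$)
$- 36 L + z = \left(-36\right) \left(- \frac{36}{5}\right) - \frac{1}{26} = \frac{1296}{5} - \frac{1}{26} = \frac{33691}{130}$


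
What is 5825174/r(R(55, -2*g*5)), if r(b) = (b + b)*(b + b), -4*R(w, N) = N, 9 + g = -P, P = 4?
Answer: 5825174/4225 ≈ 1378.7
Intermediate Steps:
g = -13 (g = -9 - 1*4 = -9 - 4 = -13)
R(w, N) = -N/4
r(b) = 4*b**2 (r(b) = (2*b)*(2*b) = 4*b**2)
5825174/r(R(55, -2*g*5)) = 5825174/((4*(-(-2*(-13))*5/4)**2)) = 5825174/((4*(-13*5/2)**2)) = 5825174/((4*(-1/4*130)**2)) = 5825174/((4*(-65/2)**2)) = 5825174/((4*(4225/4))) = 5825174/4225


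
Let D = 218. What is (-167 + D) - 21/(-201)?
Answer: 3424/67 ≈ 51.104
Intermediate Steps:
(-167 + D) - 21/(-201) = (-167 + 218) - 21/(-201) = 51 - 21*(-1/201) = 51 + 7/67 = 3424/67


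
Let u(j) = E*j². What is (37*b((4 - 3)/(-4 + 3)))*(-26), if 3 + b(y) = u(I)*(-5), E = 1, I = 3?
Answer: 46176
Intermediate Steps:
u(j) = j² (u(j) = 1*j² = j²)
b(y) = -48 (b(y) = -3 + 3²*(-5) = -3 + 9*(-5) = -3 - 45 = -48)
(37*b((4 - 3)/(-4 + 3)))*(-26) = (37*(-48))*(-26) = -1776*(-26) = 46176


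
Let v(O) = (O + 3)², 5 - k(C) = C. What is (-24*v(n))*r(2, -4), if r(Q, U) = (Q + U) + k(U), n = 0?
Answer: -1512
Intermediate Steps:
k(C) = 5 - C
r(Q, U) = 5 + Q (r(Q, U) = (Q + U) + (5 - U) = 5 + Q)
v(O) = (3 + O)²
(-24*v(n))*r(2, -4) = (-24*(3 + 0)²)*(5 + 2) = -24*3²*7 = -24*9*7 = -216*7 = -1512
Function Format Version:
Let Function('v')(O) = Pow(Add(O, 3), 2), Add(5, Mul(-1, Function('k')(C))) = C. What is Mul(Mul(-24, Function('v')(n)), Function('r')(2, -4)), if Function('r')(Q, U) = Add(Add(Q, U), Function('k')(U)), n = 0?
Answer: -1512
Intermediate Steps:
Function('k')(C) = Add(5, Mul(-1, C))
Function('r')(Q, U) = Add(5, Q) (Function('r')(Q, U) = Add(Add(Q, U), Add(5, Mul(-1, U))) = Add(5, Q))
Function('v')(O) = Pow(Add(3, O), 2)
Mul(Mul(-24, Function('v')(n)), Function('r')(2, -4)) = Mul(Mul(-24, Pow(Add(3, 0), 2)), Add(5, 2)) = Mul(Mul(-24, Pow(3, 2)), 7) = Mul(Mul(-24, 9), 7) = Mul(-216, 7) = -1512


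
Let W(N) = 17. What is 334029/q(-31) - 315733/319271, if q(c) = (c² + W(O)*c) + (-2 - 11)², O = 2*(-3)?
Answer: 35485128620/64173471 ≈ 552.96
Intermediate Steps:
O = -6
q(c) = 169 + c² + 17*c (q(c) = (c² + 17*c) + (-2 - 11)² = (c² + 17*c) + (-13)² = (c² + 17*c) + 169 = 169 + c² + 17*c)
334029/q(-31) - 315733/319271 = 334029/(169 + (-31)² + 17*(-31)) - 315733/319271 = 334029/(169 + 961 - 527) - 315733*1/319271 = 334029/603 - 315733/319271 = 334029*(1/603) - 315733/319271 = 111343/201 - 315733/319271 = 35485128620/64173471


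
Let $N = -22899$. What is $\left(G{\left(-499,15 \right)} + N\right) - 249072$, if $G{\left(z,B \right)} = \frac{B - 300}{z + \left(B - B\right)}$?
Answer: $- \frac{135713244}{499} \approx -2.7197 \cdot 10^{5}$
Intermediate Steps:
$G{\left(z,B \right)} = \frac{-300 + B}{z}$ ($G{\left(z,B \right)} = \frac{-300 + B}{z + 0} = \frac{-300 + B}{z}$)
$\left(G{\left(-499,15 \right)} + N\right) - 249072 = \left(\frac{-300 + 15}{-499} - 22899\right) - 249072 = \left(\left(- \frac{1}{499}\right) \left(-285\right) - 22899\right) - 249072 = \left(\frac{285}{499} - 22899\right) - 249072 = - \frac{11426316}{499} - 249072 = - \frac{135713244}{499}$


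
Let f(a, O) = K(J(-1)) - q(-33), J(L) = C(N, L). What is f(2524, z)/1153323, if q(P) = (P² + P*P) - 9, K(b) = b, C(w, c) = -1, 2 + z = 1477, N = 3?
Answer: -2170/1153323 ≈ -0.0018815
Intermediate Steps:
z = 1475 (z = -2 + 1477 = 1475)
J(L) = -1
q(P) = -9 + 2*P² (q(P) = (P² + P²) - 9 = 2*P² - 9 = -9 + 2*P²)
f(a, O) = -2170 (f(a, O) = -1 - (-9 + 2*(-33)²) = -1 - (-9 + 2*1089) = -1 - (-9 + 2178) = -1 - 1*2169 = -1 - 2169 = -2170)
f(2524, z)/1153323 = -2170/1153323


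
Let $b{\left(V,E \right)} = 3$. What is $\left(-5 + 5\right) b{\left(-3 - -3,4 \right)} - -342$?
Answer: $342$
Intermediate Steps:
$\left(-5 + 5\right) b{\left(-3 - -3,4 \right)} - -342 = \left(-5 + 5\right) 3 - -342 = 0 \cdot 3 + 342 = 0 + 342 = 342$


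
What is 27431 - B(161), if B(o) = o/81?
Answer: 2221750/81 ≈ 27429.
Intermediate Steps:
B(o) = o/81 (B(o) = o*(1/81) = o/81)
27431 - B(161) = 27431 - 161/81 = 2221750/81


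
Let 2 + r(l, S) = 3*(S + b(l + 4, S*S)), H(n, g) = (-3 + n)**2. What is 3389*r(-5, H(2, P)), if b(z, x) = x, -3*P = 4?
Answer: 13556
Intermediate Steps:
P = -4/3 (P = -1/3*4 = -4/3 ≈ -1.3333)
r(l, S) = -2 + 3*S + 3*S**2 (r(l, S) = -2 + 3*(S + S*S) = -2 + 3*(S + S**2) = -2 + (3*S + 3*S**2) = -2 + 3*S + 3*S**2)
3389*r(-5, H(2, P)) = 3389*(-2 + 3*(-3 + 2)**2 + 3*((-3 + 2)**2)**2) = 3389*(-2 + 3*(-1)**2 + 3*((-1)**2)**2) = 3389*(-2 + 3*1 + 3*1**2) = 3389*(-2 + 3 + 3*1) = 3389*(-2 + 3 + 3) = 3389*4 = 13556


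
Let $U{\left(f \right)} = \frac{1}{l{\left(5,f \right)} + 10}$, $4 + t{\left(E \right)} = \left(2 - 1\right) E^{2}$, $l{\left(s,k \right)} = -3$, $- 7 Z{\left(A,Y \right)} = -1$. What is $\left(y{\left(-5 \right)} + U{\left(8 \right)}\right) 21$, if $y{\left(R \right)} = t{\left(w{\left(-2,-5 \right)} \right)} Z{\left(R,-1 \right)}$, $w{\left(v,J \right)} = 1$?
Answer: $-6$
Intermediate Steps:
$Z{\left(A,Y \right)} = \frac{1}{7}$ ($Z{\left(A,Y \right)} = \left(- \frac{1}{7}\right) \left(-1\right) = \frac{1}{7}$)
$t{\left(E \right)} = -4 + E^{2}$ ($t{\left(E \right)} = -4 + \left(2 - 1\right) E^{2} = -4 + 1 E^{2} = -4 + E^{2}$)
$y{\left(R \right)} = - \frac{3}{7}$ ($y{\left(R \right)} = \left(-4 + 1^{2}\right) \frac{1}{7} = \left(-4 + 1\right) \frac{1}{7} = \left(-3\right) \frac{1}{7} = - \frac{3}{7}$)
$U{\left(f \right)} = \frac{1}{7}$ ($U{\left(f \right)} = \frac{1}{-3 + 10} = \frac{1}{7}$)
$\left(y{\left(-5 \right)} + U{\left(8 \right)}\right) 21 = \left(- \frac{3}{7} + \frac{1}{7}\right) 21 = \left(- \frac{2}{7}\right) 21 = -6$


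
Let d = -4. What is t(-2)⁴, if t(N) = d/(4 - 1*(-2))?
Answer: 16/81 ≈ 0.19753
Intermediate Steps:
t(N) = -⅔ (t(N) = -4/(4 - 1*(-2)) = -4/(4 + 2) = -4/6 = -4*⅙ = -⅔)
t(-2)⁴ = (-⅔)⁴ = 16/81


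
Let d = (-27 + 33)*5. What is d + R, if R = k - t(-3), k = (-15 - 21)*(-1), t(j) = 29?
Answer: 37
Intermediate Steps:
k = 36 (k = -36*(-1) = 36)
d = 30 (d = 6*5 = 30)
R = 7 (R = 36 - 1*29 = 36 - 29 = 7)
d + R = 30 + 7 = 37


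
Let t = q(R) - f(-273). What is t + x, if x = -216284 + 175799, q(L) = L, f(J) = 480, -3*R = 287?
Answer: -123182/3 ≈ -41061.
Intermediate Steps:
R = -287/3 (R = -1/3*287 = -287/3 ≈ -95.667)
x = -40485
t = -1727/3 (t = -287/3 - 1*480 = -287/3 - 480 = -1727/3 ≈ -575.67)
t + x = -1727/3 - 40485 = -123182/3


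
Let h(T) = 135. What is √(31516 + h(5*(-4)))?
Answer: √31651 ≈ 177.91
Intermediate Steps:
√(31516 + h(5*(-4))) = √(31516 + 135) = √31651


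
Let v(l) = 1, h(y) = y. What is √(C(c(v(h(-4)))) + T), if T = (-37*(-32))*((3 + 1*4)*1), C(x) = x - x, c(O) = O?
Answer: 4*√518 ≈ 91.038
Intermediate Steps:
C(x) = 0
T = 8288 (T = 1184*((3 + 4)*1) = 1184*(7*1) = 1184*7 = 8288)
√(C(c(v(h(-4)))) + T) = √(0 + 8288) = √8288 = 4*√518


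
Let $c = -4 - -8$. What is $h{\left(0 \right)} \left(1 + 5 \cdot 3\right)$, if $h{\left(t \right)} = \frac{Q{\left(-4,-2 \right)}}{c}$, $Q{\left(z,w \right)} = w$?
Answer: $-8$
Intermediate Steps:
$c = 4$ ($c = -4 + 8 = 4$)
$h{\left(t \right)} = - \frac{1}{2}$ ($h{\left(t \right)} = - \frac{2}{4} = \left(-2\right) \frac{1}{4} = - \frac{1}{2}$)
$h{\left(0 \right)} \left(1 + 5 \cdot 3\right) = - \frac{1 + 5 \cdot 3}{2} = - \frac{1 + 15}{2} = \left(- \frac{1}{2}\right) 16 = -8$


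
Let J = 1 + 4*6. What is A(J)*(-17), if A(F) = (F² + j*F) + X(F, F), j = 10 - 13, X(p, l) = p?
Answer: -9775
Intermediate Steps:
J = 25 (J = 1 + 24 = 25)
j = -3
A(F) = F² - 2*F (A(F) = (F² - 3*F) + F = F² - 2*F)
A(J)*(-17) = (25*(-2 + 25))*(-17) = (25*23)*(-17) = 575*(-17) = -9775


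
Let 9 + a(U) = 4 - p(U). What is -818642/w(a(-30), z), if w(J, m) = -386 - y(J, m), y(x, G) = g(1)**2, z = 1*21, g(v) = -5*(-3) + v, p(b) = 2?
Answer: 409321/321 ≈ 1275.1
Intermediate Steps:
g(v) = 15 + v
a(U) = -7 (a(U) = -9 + (4 - 1*2) = -9 + (4 - 2) = -9 + 2 = -7)
z = 21
y(x, G) = 256 (y(x, G) = (15 + 1)**2 = 16**2 = 256)
w(J, m) = -642 (w(J, m) = -386 - 1*256 = -386 - 256 = -642)
-818642/w(a(-30), z) = -818642/(-642) = -818642*(-1/642) = 409321/321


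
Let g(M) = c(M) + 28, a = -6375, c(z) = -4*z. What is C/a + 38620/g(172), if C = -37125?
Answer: -29560/561 ≈ -52.692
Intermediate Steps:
g(M) = 28 - 4*M (g(M) = -4*M + 28 = 28 - 4*M)
C/a + 38620/g(172) = -37125/(-6375) + 38620/(28 - 4*172) = -37125*(-1/6375) + 38620/(28 - 688) = 99/17 + 38620/(-660) = 99/17 + 38620*(-1/660) = 99/17 - 1931/33 = -29560/561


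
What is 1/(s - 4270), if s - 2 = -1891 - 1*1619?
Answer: -1/7778 ≈ -0.00012857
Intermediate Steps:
s = -3508 (s = 2 + (-1891 - 1*1619) = 2 + (-1891 - 1619) = 2 - 3510 = -3508)
1/(s - 4270) = 1/(-3508 - 4270) = 1/(-7778) = -1/7778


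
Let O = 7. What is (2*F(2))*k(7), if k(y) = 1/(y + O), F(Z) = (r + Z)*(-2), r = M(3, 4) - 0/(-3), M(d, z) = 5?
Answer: -2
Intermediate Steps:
r = 5 (r = 5 - 0/(-3) = 5 - 0*(-1)/3 = 5 - 1*0 = 5 + 0 = 5)
F(Z) = -10 - 2*Z (F(Z) = (5 + Z)*(-2) = -10 - 2*Z)
k(y) = 1/(7 + y) (k(y) = 1/(y + 7) = 1/(7 + y))
(2*F(2))*k(7) = (2*(-10 - 2*2))/(7 + 7) = (2*(-10 - 4))/14 = (2*(-14))*(1/14) = -28*1/14 = -2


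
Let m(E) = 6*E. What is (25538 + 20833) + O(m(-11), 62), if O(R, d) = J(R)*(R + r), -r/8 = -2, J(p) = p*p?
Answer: -171429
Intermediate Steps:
J(p) = p**2
r = 16 (r = -8*(-2) = 16)
O(R, d) = R**2*(16 + R) (O(R, d) = R**2*(R + 16) = R**2*(16 + R))
(25538 + 20833) + O(m(-11), 62) = (25538 + 20833) + (6*(-11))**2*(16 + 6*(-11)) = 46371 + (-66)**2*(16 - 66) = 46371 + 4356*(-50) = 46371 - 217800 = -171429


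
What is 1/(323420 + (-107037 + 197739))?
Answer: 1/414122 ≈ 2.4147e-6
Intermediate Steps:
1/(323420 + (-107037 + 197739)) = 1/(323420 + 90702) = 1/414122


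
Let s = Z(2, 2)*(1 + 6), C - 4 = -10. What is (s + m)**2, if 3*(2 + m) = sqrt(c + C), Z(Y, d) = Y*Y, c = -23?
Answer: (78 + I*sqrt(29))**2/9 ≈ 672.78 + 93.343*I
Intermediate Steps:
C = -6 (C = 4 - 10 = -6)
Z(Y, d) = Y**2
m = -2 + I*sqrt(29)/3 (m = -2 + sqrt(-23 - 6)/3 = -2 + sqrt(-29)/3 = -2 + (I*sqrt(29))/3 = -2 + I*sqrt(29)/3 ≈ -2.0 + 1.7951*I)
s = 28 (s = 2**2*(1 + 6) = 4*7 = 28)
(s + m)**2 = (28 + (-2 + I*sqrt(29)/3))**2 = (26 + I*sqrt(29)/3)**2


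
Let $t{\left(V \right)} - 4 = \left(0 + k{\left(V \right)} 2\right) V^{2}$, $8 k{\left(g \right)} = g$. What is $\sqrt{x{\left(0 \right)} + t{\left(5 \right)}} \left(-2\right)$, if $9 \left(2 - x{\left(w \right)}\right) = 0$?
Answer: $- \sqrt{149} \approx -12.207$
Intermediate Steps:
$x{\left(w \right)} = 2$ ($x{\left(w \right)} = 2 - 0 = 2 + 0 = 2$)
$k{\left(g \right)} = \frac{g}{8}$
$t{\left(V \right)} = 4 + \frac{V^{3}}{4}$ ($t{\left(V \right)} = 4 + \left(0 + \frac{V}{8} \cdot 2\right) V^{2} = 4 + \left(0 + \frac{V}{4}\right) V^{2} = 4 + \frac{V}{4} V^{2} = 4 + \frac{V^{3}}{4}$)
$\sqrt{x{\left(0 \right)} + t{\left(5 \right)}} \left(-2\right) = \sqrt{2 + \left(4 + \frac{5^{3}}{4}\right)} \left(-2\right) = \sqrt{2 + \left(4 + \frac{1}{4} \cdot 125\right)} \left(-2\right) = \sqrt{2 + \left(4 + \frac{125}{4}\right)} \left(-2\right) = \sqrt{2 + \frac{141}{4}} \left(-2\right) = \sqrt{\frac{149}{4}} \left(-2\right) = \frac{\sqrt{149}}{2} \left(-2\right) = - \sqrt{149}$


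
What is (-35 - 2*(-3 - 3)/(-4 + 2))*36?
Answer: -1476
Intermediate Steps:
(-35 - 2*(-3 - 3)/(-4 + 2))*36 = (-35 - (-12)/(-2))*36 = (-35 - (-12)*(-1)/2)*36 = (-35 - 2*3)*36 = (-35 - 6)*36 = -41*36 = -1476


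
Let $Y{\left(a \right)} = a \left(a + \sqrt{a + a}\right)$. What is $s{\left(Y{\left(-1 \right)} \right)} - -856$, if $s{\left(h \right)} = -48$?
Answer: $808$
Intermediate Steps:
$Y{\left(a \right)} = a \left(a + \sqrt{2} \sqrt{a}\right)$ ($Y{\left(a \right)} = a \left(a + \sqrt{2 a}\right) = a \left(a + \sqrt{2} \sqrt{a}\right)$)
$s{\left(Y{\left(-1 \right)} \right)} - -856 = -48 - -856 = -48 + \left(-250 + 1106\right) = -48 + 856 = 808$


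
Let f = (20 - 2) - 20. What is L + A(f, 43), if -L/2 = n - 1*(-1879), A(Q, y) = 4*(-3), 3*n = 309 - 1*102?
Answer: -3908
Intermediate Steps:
f = -2 (f = 18 - 20 = -2)
n = 69 (n = (309 - 1*102)/3 = (309 - 102)/3 = (⅓)*207 = 69)
A(Q, y) = -12
L = -3896 (L = -2*(69 - 1*(-1879)) = -2*(69 + 1879) = -2*1948 = -3896)
L + A(f, 43) = -3896 - 12 = -3908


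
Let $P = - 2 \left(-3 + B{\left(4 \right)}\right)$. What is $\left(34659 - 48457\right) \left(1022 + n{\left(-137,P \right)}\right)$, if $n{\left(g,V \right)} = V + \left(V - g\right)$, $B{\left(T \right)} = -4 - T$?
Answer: $-16598994$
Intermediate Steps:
$P = 22$ ($P = - 2 \left(-3 - 8\right) = \left(-2\right) \left(-11\right) = 22$)
$n{\left(g,V \right)} = - g + 2 V$
$\left(34659 - 48457\right) \left(1022 + n{\left(-137,P \right)}\right) = \left(34659 - 48457\right) \left(1022 + \left(\left(-1\right) \left(-137\right) + 2 \cdot 22\right)\right) = - 13798 \left(1022 + \left(137 + 44\right)\right) = - 13798 \left(1022 + 181\right) = \left(-13798\right) 1203 = -16598994$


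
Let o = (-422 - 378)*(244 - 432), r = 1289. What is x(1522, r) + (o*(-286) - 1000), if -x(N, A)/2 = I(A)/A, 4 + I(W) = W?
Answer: -55446853170/1289 ≈ -4.3015e+7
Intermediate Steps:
I(W) = -4 + W
x(N, A) = -2*(-4 + A)/A
o = 150400 (o = -800*(-188) = 150400)
x(1522, r) + (o*(-286) - 1000) = (-2 + 8/1289) + (150400*(-286) - 1000) = (-2 + 8*(1/1289)) + (-43014400 - 1000) = (-2 + 8/1289) - 43015400 = -2570/1289 - 43015400 = -55446853170/1289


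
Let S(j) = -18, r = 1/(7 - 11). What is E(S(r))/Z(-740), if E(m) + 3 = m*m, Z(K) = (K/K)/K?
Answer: -237540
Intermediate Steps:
r = -1/4 (r = 1/(-4) = -1/4 ≈ -0.25000)
Z(K) = 1/K
E(m) = -3 + m**2 (E(m) = -3 + m*m = -3 + m**2)
E(S(r))/Z(-740) = (-3 + (-18)**2)/(1/(-740)) = (-3 + 324)/(-1/740) = 321*(-740) = -237540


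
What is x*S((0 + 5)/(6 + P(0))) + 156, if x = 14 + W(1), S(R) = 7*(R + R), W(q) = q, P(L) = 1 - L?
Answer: 306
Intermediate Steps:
S(R) = 14*R (S(R) = 7*(2*R) = 14*R)
x = 15 (x = 14 + 1 = 15)
x*S((0 + 5)/(6 + P(0))) + 156 = 15*(14*((0 + 5)/(6 + (1 - 1*0)))) + 156 = 15*(14*(5/(6 + (1 + 0)))) + 156 = 15*(14*(5/(6 + 1))) + 156 = 15*(14*(5/7)) + 156 = 15*10 + 156 = 150 + 156 = 306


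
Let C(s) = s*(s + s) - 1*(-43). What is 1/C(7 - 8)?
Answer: 1/45 ≈ 0.022222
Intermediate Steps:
C(s) = 43 + 2*s² (C(s) = s*(2*s) + 43 = 2*s² + 43 = 43 + 2*s²)
1/C(7 - 8) = 1/(43 + 2*(7 - 8)²) = 1/(43 + 2*(-1)²) = 1/(43 + 2*1) = 1/(43 + 2) = 1/45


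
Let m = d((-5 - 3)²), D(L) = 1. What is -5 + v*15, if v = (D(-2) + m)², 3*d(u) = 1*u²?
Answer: 84008990/3 ≈ 2.8003e+7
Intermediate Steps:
d(u) = u²/3 (d(u) = (1*u²)/3 = u²/3)
m = 4096/3 (m = ((-5 - 3)²)²/3 = ((-8)²)²/3 = (⅓)*64² = (⅓)*4096 = 4096/3 ≈ 1365.3)
v = 16801801/9 (v = (1 + 4096/3)² = (4099/3)² = 16801801/9 ≈ 1.8669e+6)
-5 + v*15 = -5 + (16801801/9)*15 = -5 + 84009005/3 = 84008990/3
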